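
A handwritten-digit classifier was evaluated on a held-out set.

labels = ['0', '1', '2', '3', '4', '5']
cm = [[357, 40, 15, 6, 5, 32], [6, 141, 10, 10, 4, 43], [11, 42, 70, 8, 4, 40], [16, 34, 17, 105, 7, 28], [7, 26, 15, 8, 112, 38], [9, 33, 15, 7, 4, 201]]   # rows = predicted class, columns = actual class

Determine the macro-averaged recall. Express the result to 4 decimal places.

Per-class recall (TP/(TP+FN)):
  0: TP=357, FN=6+11+16+7+9=49 → 357/406 = 0.87931
  1: TP=141, FN=40+42+34+26+33=175 → 141/316 = 0.44620
  2: TP=70, FN=15+10+17+15+15=72 → 70/142 = 0.49296
  3: TP=105, FN=6+10+8+8+7=39 → 105/144 = 0.72917
  4: TP=112, FN=5+4+4+7+4=24 → 112/136 = 0.82353
  5: TP=201, FN=32+43+40+28+38=181 → 201/382 = 0.52618
Macro-recall = mean = (0.87931 + 0.44620 + 0.49296 + 0.72917 + 0.82353 + 0.52618) / 6 = 0.6496

0.6496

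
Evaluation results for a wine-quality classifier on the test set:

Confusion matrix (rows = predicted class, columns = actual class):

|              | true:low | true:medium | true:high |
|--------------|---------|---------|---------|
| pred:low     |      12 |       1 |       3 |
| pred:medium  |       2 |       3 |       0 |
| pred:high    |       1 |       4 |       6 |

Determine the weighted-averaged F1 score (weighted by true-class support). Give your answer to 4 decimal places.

Per-class F1 score (2·TP/(2·TP+FP+FN)):
  low: TP=12, FP=1+3=4, FN=2+1=3 → 24/31 = 0.77419
  medium: TP=3, FP=2+0=2, FN=1+4=5 → 6/13 = 0.46154
  high: TP=6, FP=1+4=5, FN=3+0=3 → 12/20 = 0.60000
Weighted-F1 score = Σ (supportᵢ/N)·F1 scoreᵢ with N=32: (15/32)·0.77419 + (8/32)·0.46154 + (9/32)·0.60000 = 0.6470

0.6470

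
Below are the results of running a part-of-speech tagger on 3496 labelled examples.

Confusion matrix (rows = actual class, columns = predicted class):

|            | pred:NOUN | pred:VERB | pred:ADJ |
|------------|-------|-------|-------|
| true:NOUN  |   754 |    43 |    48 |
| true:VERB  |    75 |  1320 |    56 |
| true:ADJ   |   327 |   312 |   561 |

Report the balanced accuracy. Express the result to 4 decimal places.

0.7565

Balanced accuracy = mean of per-class recall.
  NOUN: recall = 754/845 = 0.89231
  VERB: recall = 1320/1451 = 0.90972
  ADJ: recall = 561/1200 = 0.46750
Mean = (0.89231 + 0.90972 + 0.46750) / 3 = 0.7565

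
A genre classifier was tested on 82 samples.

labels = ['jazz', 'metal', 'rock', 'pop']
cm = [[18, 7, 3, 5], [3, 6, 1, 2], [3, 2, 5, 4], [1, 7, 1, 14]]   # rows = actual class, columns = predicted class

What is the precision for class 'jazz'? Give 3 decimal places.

0.720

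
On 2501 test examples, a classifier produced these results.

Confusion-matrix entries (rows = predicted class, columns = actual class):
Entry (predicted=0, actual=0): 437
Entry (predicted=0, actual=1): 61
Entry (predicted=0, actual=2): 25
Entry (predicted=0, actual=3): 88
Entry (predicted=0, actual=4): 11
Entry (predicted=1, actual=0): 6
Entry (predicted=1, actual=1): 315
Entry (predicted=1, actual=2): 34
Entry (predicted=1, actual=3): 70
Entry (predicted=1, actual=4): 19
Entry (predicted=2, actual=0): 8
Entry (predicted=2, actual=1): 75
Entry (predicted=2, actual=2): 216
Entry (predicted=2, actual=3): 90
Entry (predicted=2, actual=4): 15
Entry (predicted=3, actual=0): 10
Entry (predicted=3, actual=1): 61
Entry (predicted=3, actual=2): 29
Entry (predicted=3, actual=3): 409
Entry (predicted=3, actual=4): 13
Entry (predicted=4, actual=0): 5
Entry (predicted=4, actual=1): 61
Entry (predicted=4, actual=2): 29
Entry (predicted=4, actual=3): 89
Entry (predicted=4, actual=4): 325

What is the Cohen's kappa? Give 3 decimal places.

Observed agreement pₒ = trace/N = 1702/2501 = 0.6805
Expected agreement pₑ = Σ (rowᵢ·colᵢ)/N² = (466·622 + 573·444 + 333·404 + 746·522 + 383·509)/2501² = 0.2019
κ = (pₒ − pₑ)/(1 − pₑ) = (0.6805 − 0.2019)/(1 − 0.2019) = 0.600

0.600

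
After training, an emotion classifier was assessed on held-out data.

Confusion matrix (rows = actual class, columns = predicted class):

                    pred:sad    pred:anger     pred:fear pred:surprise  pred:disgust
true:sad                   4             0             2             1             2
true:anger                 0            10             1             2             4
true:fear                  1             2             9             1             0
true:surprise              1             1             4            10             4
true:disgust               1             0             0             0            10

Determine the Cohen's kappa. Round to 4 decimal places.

0.5164

Observed agreement pₒ = trace/N = 43/70 = 0.61429
Expected agreement pₑ = Σ (rowᵢ·colᵢ)/N² = (9·7 + 17·13 + 13·16 + 20·14 + 11·20)/70² = 0.20245
κ = (pₒ − pₑ)/(1 − pₑ) = (0.61429 − 0.20245)/(1 − 0.20245) = 0.5164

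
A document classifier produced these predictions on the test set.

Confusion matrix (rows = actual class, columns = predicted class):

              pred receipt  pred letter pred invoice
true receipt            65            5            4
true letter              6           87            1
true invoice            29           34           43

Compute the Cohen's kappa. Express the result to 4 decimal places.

Observed agreement pₒ = trace/N = 195/274 = 0.71168
Expected agreement pₑ = Σ (rowᵢ·colᵢ)/N² = (74·100 + 94·126 + 106·48)/274² = 0.32410
κ = (pₒ − pₑ)/(1 − pₑ) = (0.71168 − 0.32410)/(1 − 0.32410) = 0.5734

0.5734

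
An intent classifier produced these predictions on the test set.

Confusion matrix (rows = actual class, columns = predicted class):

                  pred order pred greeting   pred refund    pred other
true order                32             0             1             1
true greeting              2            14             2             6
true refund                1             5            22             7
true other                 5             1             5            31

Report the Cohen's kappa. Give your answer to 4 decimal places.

Observed agreement pₒ = trace/N = 99/135 = 0.73333
Expected agreement pₑ = Σ (rowᵢ·colᵢ)/N² = (34·40 + 24·20 + 35·30 + 42·45)/135² = 0.26228
κ = (pₒ − pₑ)/(1 − pₑ) = (0.73333 − 0.26228)/(1 − 0.26228) = 0.6385

0.6385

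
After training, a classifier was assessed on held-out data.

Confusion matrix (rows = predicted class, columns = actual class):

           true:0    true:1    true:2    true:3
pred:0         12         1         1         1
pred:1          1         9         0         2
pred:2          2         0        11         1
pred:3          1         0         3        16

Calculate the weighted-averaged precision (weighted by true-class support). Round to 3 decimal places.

0.788

Per-class precision (TP/(TP+FP)):
  0: TP=12, FP=1+1+1=3 → 12/15 = 0.8000
  1: TP=9, FP=1+0+2=3 → 9/12 = 0.7500
  2: TP=11, FP=2+0+1=3 → 11/14 = 0.7857
  3: TP=16, FP=1+0+3=4 → 16/20 = 0.8000
Weighted-precision = Σ (supportᵢ/N)·precisionᵢ with N=61: (16/61)·0.8000 + (10/61)·0.7500 + (15/61)·0.7857 + (20/61)·0.8000 = 0.788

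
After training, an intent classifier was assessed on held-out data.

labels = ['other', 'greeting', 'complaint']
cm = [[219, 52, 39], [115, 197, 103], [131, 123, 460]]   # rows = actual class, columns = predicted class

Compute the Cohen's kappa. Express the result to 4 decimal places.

Observed agreement pₒ = trace/N = 876/1439 = 0.60876
Expected agreement pₑ = Σ (rowᵢ·colᵢ)/N² = (310·465 + 415·372 + 714·602)/1439² = 0.35174
κ = (pₒ − pₑ)/(1 − pₑ) = (0.60876 − 0.35174)/(1 − 0.35174) = 0.3965

0.3965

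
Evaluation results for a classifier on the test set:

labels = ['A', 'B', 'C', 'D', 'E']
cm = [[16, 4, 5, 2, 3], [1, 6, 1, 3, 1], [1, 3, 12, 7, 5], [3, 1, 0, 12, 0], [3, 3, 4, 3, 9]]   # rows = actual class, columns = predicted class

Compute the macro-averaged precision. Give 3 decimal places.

0.502

Per-class precision (TP/(TP+FP)):
  A: TP=16, FP=1+1+3+3=8 → 16/24 = 0.6667
  B: TP=6, FP=4+3+1+3=11 → 6/17 = 0.3529
  C: TP=12, FP=5+1+0+4=10 → 12/22 = 0.5455
  D: TP=12, FP=2+3+7+3=15 → 12/27 = 0.4444
  E: TP=9, FP=3+1+5+0=9 → 9/18 = 0.5000
Macro-precision = mean = (0.6667 + 0.3529 + 0.5455 + 0.4444 + 0.5000) / 5 = 0.502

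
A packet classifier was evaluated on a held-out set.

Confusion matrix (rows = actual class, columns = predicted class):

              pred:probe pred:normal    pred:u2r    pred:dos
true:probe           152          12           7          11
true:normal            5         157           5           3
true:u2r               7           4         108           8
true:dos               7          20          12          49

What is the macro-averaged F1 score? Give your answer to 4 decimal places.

0.7941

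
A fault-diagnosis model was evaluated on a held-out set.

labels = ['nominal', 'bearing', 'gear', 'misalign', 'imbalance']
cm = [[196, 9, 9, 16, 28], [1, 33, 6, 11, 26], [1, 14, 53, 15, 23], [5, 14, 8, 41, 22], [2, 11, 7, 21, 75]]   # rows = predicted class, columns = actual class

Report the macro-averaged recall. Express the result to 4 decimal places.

0.5655

Per-class recall (TP/(TP+FN)):
  nominal: TP=196, FN=1+1+5+2=9 → 196/205 = 0.95610
  bearing: TP=33, FN=9+14+14+11=48 → 33/81 = 0.40741
  gear: TP=53, FN=9+6+8+7=30 → 53/83 = 0.63855
  misalign: TP=41, FN=16+11+15+21=63 → 41/104 = 0.39423
  imbalance: TP=75, FN=28+26+23+22=99 → 75/174 = 0.43103
Macro-recall = mean = (0.95610 + 0.40741 + 0.63855 + 0.39423 + 0.43103) / 5 = 0.5655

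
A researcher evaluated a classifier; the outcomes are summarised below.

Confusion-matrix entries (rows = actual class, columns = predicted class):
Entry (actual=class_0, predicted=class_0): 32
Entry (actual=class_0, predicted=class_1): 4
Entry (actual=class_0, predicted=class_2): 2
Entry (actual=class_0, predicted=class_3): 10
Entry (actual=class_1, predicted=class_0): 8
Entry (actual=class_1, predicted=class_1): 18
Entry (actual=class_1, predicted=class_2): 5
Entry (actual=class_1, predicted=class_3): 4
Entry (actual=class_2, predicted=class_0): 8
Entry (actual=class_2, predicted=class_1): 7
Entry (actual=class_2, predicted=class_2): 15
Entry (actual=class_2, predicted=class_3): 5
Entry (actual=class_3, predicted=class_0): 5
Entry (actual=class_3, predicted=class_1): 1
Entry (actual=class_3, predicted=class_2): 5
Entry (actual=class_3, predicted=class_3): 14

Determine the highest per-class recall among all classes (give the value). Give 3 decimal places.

0.667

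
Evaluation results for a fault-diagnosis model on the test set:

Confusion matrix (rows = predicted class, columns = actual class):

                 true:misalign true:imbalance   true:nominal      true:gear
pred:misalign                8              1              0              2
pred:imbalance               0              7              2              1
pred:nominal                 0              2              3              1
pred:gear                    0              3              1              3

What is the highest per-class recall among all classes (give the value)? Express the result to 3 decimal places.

1.000

Per-class recall (TP/(TP+FN)):
  misalign: TP=8, FN=0+0+0=0 → 8/8 = 1.0000
  imbalance: TP=7, FN=1+2+3=6 → 7/13 = 0.5385
  nominal: TP=3, FN=0+2+1=3 → 3/6 = 0.5000
  gear: TP=3, FN=2+1+1=4 → 3/7 = 0.4286
Highest is class 'misalign' with recall = 1.000.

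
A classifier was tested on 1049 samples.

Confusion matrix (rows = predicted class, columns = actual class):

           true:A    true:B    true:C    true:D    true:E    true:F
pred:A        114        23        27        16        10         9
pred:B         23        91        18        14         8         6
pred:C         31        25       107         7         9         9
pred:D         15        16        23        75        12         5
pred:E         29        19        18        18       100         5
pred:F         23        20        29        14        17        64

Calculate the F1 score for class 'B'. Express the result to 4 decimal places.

Treat 'B' as positive and all other classes as negative.
F1 score = 2·TP/(2·TP+FP+FN).
B: TP=91, FP=23+18+14+8+6=69, FN=23+25+16+19+20=103 → 182/354 = 0.51412

0.5141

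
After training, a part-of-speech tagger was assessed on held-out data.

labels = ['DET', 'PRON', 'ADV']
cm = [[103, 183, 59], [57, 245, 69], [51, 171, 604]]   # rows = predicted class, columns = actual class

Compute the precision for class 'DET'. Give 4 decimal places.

0.2986

One-vs-rest for 'DET': TP = diagonal; FP = other classes predicted 'DET'; FN = 'DET' predicted as other.
precision = TP/(TP+FP).
DET: TP=103, FP=183+59=242 → 103/345 = 0.29855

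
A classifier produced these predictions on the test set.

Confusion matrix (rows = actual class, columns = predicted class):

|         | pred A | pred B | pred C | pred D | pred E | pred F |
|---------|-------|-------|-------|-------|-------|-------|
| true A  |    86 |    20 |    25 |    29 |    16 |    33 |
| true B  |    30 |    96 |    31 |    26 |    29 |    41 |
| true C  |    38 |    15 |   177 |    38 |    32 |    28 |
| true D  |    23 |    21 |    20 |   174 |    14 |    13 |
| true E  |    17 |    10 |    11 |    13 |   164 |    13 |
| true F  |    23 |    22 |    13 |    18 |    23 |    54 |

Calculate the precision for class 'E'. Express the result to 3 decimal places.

0.590

Treat 'E' as positive and all other classes as negative.
precision = TP/(TP+FP).
E: TP=164, FP=16+29+32+14+23=114 → 164/278 = 0.5899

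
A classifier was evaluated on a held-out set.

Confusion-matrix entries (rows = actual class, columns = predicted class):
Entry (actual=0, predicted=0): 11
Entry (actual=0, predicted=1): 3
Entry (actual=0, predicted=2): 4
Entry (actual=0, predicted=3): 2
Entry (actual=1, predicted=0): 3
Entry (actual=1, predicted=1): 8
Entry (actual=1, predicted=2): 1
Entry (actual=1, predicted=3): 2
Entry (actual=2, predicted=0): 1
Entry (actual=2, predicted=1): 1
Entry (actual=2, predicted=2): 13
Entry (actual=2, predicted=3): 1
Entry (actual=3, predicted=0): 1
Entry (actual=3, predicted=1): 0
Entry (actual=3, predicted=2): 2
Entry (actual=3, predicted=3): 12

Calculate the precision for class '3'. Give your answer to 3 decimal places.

Treat '3' as positive and all other classes as negative.
precision = TP/(TP+FP).
3: TP=12, FP=2+2+1=5 → 12/17 = 0.7059

0.706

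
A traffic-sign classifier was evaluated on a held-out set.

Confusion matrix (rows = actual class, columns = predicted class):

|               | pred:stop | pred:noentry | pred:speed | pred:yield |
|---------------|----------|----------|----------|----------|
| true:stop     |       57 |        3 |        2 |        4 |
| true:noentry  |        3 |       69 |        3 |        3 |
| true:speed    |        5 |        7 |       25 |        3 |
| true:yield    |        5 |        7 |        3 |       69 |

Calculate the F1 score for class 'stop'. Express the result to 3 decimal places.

0.838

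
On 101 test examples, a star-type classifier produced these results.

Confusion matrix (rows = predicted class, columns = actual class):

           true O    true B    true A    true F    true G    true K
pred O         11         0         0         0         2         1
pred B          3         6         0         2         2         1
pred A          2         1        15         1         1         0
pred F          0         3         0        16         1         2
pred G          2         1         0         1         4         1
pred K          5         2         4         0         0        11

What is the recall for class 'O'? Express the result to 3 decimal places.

0.478

recall = TP/(TP+FN).
O: TP=11, FN=3+2+0+2+5=12 → 11/23 = 0.4783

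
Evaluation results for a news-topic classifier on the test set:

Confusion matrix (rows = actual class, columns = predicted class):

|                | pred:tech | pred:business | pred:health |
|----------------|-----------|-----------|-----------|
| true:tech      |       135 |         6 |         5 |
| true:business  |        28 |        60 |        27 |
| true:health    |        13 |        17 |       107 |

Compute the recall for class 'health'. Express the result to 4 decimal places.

0.7810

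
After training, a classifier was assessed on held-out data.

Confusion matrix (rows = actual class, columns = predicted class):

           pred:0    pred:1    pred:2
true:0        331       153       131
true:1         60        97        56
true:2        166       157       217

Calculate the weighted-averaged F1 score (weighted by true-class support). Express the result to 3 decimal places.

0.484

Per-class F1 score (2·TP/(2·TP+FP+FN)):
  0: TP=331, FP=60+166=226, FN=153+131=284 → 662/1172 = 0.5648
  1: TP=97, FP=153+157=310, FN=60+56=116 → 194/620 = 0.3129
  2: TP=217, FP=131+56=187, FN=166+157=323 → 434/944 = 0.4597
Weighted-F1 score = Σ (supportᵢ/N)·F1 scoreᵢ with N=1368: (615/1368)·0.5648 + (213/1368)·0.3129 + (540/1368)·0.4597 = 0.484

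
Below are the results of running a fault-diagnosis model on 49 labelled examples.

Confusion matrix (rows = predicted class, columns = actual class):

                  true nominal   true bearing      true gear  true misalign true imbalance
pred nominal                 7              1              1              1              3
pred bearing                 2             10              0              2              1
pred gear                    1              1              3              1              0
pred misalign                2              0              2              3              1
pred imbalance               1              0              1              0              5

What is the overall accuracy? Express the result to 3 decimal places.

0.571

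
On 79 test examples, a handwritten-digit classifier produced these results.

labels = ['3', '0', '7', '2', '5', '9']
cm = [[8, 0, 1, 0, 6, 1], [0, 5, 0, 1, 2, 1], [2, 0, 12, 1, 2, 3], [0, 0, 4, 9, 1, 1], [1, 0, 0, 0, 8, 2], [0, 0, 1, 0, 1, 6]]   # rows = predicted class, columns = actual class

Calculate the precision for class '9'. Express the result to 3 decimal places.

0.750

precision = TP/(TP+FP).
9: TP=6, FP=0+0+1+0+1=2 → 6/8 = 0.7500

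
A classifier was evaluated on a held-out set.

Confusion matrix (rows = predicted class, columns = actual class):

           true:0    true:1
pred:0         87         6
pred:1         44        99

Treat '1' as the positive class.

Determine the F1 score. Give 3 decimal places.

Precision = TP/(TP+FP) = 99/143 = 0.6923
Recall = TP/(TP+FN) = 99/105 = 0.9429
F1 = 2·TP/(2·TP+FP+FN) = 198/248 = 0.798

0.798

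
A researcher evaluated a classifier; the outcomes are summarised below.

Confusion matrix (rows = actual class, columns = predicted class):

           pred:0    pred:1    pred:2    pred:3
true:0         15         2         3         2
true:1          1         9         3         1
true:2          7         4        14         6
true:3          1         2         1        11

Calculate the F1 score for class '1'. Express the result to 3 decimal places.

0.581

Take TP from the diagonal, FP from the rest of the '1' prediction marginal, FN from the rest of the '1' actual marginal.
F1 score = 2·TP/(2·TP+FP+FN).
1: TP=9, FP=2+4+2=8, FN=1+3+1=5 → 18/31 = 0.5806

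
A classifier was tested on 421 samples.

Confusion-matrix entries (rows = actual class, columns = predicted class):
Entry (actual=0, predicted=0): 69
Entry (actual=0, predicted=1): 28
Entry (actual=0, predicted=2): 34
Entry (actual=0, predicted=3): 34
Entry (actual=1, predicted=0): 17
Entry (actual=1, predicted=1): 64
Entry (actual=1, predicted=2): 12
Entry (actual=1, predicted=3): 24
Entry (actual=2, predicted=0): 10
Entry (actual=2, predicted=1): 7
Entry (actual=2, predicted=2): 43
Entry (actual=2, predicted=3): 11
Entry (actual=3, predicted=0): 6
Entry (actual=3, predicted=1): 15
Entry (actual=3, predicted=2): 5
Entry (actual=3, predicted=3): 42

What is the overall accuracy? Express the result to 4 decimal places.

Accuracy = trace / total = (69+64+43+42=218) / 421 = 218/421 = 0.5178

0.5178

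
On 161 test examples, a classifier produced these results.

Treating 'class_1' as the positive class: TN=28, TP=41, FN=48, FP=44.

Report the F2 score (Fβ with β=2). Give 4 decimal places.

0.4649

Fβ = (1+β²)·TP / ((1+β²)·TP + β²·FN + FP), with β²=4
= 5·41 / (5·41 + 4·48 + 44) = 0.4649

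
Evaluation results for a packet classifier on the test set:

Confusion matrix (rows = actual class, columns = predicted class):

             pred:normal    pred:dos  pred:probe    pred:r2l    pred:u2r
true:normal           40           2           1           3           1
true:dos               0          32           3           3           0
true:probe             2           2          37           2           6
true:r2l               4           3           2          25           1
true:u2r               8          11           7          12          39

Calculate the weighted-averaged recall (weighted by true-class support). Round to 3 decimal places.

0.703

Per-class recall (TP/(TP+FN)):
  normal: TP=40, FN=2+1+3+1=7 → 40/47 = 0.8511
  dos: TP=32, FN=0+3+3+0=6 → 32/38 = 0.8421
  probe: TP=37, FN=2+2+2+6=12 → 37/49 = 0.7551
  r2l: TP=25, FN=4+3+2+1=10 → 25/35 = 0.7143
  u2r: TP=39, FN=8+11+7+12=38 → 39/77 = 0.5065
Weighted-recall = Σ (supportᵢ/N)·recallᵢ with N=246: (47/246)·0.8511 + (38/246)·0.8421 + (49/246)·0.7551 + (35/246)·0.7143 + (77/246)·0.5065 = 0.703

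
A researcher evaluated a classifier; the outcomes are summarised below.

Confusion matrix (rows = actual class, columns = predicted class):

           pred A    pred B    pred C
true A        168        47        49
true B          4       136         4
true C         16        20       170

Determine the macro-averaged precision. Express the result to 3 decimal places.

Per-class precision (TP/(TP+FP)):
  A: TP=168, FP=4+16=20 → 168/188 = 0.8936
  B: TP=136, FP=47+20=67 → 136/203 = 0.6700
  C: TP=170, FP=49+4=53 → 170/223 = 0.7623
Macro-precision = mean = (0.8936 + 0.6700 + 0.7623) / 3 = 0.775

0.775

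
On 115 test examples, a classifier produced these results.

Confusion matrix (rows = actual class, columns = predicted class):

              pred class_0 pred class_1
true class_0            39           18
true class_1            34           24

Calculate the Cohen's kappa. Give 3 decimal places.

Observed agreement pₒ = trace/N = 63/115 = 0.5478
Expected agreement pₑ = Σ (rowᵢ·colᵢ)/N² = (57·73 + 58·42)/115² = 0.4988
κ = (pₒ − pₑ)/(1 − pₑ) = (0.5478 − 0.4988)/(1 − 0.4988) = 0.098

0.098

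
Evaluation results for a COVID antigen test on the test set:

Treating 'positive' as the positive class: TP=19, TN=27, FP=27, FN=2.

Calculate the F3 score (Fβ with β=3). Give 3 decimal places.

Fβ = (1+β²)·TP / ((1+β²)·TP + β²·FN + FP), with β²=9
= 10·19 / (10·19 + 9·2 + 27) = 0.809

0.809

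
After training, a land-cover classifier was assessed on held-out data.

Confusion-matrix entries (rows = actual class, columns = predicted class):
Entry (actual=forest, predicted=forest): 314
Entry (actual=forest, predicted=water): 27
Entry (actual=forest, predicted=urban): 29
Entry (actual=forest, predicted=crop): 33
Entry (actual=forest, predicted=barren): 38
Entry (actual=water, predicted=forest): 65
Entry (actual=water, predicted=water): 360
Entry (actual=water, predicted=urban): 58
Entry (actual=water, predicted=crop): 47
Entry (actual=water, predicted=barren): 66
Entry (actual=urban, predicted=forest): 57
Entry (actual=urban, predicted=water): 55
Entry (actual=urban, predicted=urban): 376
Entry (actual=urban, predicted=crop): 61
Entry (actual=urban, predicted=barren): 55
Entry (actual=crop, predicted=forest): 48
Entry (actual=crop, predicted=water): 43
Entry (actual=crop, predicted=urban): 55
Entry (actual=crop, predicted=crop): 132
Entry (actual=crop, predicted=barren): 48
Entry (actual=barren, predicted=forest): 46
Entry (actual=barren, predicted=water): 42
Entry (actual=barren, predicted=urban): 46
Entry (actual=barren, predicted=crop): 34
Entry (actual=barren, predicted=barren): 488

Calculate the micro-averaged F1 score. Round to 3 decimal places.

0.637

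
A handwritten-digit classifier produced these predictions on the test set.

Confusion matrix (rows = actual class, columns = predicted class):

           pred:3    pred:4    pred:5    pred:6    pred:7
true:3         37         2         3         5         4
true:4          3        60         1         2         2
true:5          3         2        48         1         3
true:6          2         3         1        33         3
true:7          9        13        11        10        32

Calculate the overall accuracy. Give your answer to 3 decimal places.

Accuracy = trace / total = (37+60+48+33+32=210) / 293 = 210/293 = 0.717

0.717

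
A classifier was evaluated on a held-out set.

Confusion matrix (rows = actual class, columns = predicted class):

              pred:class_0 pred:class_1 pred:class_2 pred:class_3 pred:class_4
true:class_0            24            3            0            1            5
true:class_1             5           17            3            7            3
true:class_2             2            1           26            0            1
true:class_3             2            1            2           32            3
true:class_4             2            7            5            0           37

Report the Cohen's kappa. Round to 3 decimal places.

Observed agreement pₒ = trace/N = 136/189 = 0.7196
Expected agreement pₑ = Σ (rowᵢ·colᵢ)/N² = (33·35 + 35·29 + 30·36 + 40·40 + 51·49)/189² = 0.2057
κ = (pₒ − pₑ)/(1 − pₑ) = (0.7196 − 0.2057)/(1 − 0.2057) = 0.647

0.647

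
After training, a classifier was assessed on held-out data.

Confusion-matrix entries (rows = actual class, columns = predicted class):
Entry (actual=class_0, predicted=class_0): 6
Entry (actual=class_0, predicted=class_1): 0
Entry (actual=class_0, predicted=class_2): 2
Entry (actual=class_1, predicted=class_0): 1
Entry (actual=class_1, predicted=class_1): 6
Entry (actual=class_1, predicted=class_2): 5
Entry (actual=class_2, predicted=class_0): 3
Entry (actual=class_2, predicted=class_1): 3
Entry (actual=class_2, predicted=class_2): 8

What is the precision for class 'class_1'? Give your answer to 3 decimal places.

Treat 'class_1' as positive and all other classes as negative.
precision = TP/(TP+FP).
class_1: TP=6, FP=0+3=3 → 6/9 = 0.6667

0.667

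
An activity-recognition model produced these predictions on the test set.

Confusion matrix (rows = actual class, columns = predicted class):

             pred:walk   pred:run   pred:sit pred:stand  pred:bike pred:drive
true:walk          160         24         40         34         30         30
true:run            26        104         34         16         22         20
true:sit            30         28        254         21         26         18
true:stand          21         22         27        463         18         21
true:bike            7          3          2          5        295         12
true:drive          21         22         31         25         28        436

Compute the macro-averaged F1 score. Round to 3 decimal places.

Per-class F1 score (2·TP/(2·TP+FP+FN)):
  walk: TP=160, FP=26+30+21+7+21=105, FN=24+40+34+30+30=158 → 320/583 = 0.5489
  run: TP=104, FP=24+28+22+3+22=99, FN=26+34+16+22+20=118 → 208/425 = 0.4894
  sit: TP=254, FP=40+34+27+2+31=134, FN=30+28+21+26+18=123 → 508/765 = 0.6641
  stand: TP=463, FP=34+16+21+5+25=101, FN=21+22+27+18+21=109 → 926/1136 = 0.8151
  bike: TP=295, FP=30+22+26+18+28=124, FN=7+3+2+5+12=29 → 590/743 = 0.7941
  drive: TP=436, FP=30+20+18+21+12=101, FN=21+22+31+25+28=127 → 872/1100 = 0.7927
Macro-F1 score = mean = (0.5489 + 0.4894 + 0.6641 + 0.8151 + 0.7941 + 0.7927) / 6 = 0.684

0.684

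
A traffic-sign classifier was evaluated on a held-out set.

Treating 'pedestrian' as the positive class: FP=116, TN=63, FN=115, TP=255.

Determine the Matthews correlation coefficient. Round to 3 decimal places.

MCC = (TP·TN − FP·FN) / √((TP+FP)(TP+FN)(TN+FP)(TN+FN))
Numerator = 255·63 − 116·115 = 2725
Denominator = √(371·370·179·178) = √4373696740 = 66133.9303
MCC = 2725 / 66133.9303 = 0.041

0.041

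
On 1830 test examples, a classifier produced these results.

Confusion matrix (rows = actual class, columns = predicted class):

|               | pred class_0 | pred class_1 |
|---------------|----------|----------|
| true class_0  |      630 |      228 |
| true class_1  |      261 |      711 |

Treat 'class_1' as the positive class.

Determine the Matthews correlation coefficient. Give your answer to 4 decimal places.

MCC = (TP·TN − FP·FN) / √((TP+FP)(TP+FN)(TN+FP)(TN+FN))
Numerator = 711·630 − 228·261 = 388422
Denominator = √(939·972·858·891) = √697745186424 = 835311.4308
MCC = 388422 / 835311.4308 = 0.4650

0.4650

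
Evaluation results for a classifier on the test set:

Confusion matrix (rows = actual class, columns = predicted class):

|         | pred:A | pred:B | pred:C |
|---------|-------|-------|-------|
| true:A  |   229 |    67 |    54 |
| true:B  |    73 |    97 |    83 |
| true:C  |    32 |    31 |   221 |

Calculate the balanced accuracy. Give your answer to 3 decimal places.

0.605

Balanced accuracy = mean of per-class recall.
  A: recall = 229/350 = 0.6543
  B: recall = 97/253 = 0.3834
  C: recall = 221/284 = 0.7782
Mean = (0.6543 + 0.3834 + 0.7782) / 3 = 0.605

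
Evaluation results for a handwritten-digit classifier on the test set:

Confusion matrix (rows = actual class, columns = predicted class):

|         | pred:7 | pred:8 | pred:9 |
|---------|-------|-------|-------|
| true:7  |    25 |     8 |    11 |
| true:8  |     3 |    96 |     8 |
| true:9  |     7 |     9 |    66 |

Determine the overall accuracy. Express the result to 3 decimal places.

0.803

Accuracy = trace / total = (25+96+66=187) / 233 = 187/233 = 0.803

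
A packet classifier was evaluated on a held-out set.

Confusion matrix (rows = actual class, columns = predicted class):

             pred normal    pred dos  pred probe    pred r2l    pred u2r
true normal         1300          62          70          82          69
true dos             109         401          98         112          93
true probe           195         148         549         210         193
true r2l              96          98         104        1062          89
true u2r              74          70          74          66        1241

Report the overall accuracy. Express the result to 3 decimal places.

0.683

Accuracy = trace / total = (1300+401+549+1062+1241=4553) / 6665 = 4553/6665 = 0.683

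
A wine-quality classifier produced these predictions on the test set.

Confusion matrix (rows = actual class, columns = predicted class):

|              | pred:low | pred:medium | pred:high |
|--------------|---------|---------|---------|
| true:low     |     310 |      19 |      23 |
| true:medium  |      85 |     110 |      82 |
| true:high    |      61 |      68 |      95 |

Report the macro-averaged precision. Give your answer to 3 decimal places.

Per-class precision (TP/(TP+FP)):
  low: TP=310, FP=85+61=146 → 310/456 = 0.6798
  medium: TP=110, FP=19+68=87 → 110/197 = 0.5584
  high: TP=95, FP=23+82=105 → 95/200 = 0.4750
Macro-precision = mean = (0.6798 + 0.5584 + 0.4750) / 3 = 0.571

0.571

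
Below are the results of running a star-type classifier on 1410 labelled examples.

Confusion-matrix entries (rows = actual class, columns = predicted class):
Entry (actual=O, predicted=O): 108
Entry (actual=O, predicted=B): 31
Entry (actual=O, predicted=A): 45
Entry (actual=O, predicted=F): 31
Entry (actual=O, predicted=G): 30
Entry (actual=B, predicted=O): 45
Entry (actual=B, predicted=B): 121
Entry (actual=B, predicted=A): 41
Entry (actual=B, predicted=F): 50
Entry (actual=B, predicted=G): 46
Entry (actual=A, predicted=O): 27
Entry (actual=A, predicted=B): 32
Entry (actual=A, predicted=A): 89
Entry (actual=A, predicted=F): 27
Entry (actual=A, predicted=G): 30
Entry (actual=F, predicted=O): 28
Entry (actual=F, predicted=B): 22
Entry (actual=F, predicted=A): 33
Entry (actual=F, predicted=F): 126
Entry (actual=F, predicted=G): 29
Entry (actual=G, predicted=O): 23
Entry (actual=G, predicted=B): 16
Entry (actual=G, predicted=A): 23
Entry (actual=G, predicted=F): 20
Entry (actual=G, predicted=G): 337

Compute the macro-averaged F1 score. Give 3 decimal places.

0.518

Per-class F1 score (2·TP/(2·TP+FP+FN)):
  O: TP=108, FP=45+27+28+23=123, FN=31+45+31+30=137 → 216/476 = 0.4538
  B: TP=121, FP=31+32+22+16=101, FN=45+41+50+46=182 → 242/525 = 0.4610
  A: TP=89, FP=45+41+33+23=142, FN=27+32+27+30=116 → 178/436 = 0.4083
  F: TP=126, FP=31+50+27+20=128, FN=28+22+33+29=112 → 252/492 = 0.5122
  G: TP=337, FP=30+46+30+29=135, FN=23+16+23+20=82 → 674/891 = 0.7565
Macro-F1 score = mean = (0.4538 + 0.4610 + 0.4083 + 0.5122 + 0.7565) / 5 = 0.518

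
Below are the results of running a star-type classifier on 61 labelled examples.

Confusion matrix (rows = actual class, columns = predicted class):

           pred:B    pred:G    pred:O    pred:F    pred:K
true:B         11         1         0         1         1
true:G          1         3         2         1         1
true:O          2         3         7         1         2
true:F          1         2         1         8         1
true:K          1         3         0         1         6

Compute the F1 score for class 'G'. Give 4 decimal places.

0.3000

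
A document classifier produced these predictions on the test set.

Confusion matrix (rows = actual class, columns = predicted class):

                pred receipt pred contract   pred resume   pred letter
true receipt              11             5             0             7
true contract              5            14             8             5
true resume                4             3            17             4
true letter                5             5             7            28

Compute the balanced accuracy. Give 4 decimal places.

0.5363

Balanced accuracy = mean of per-class recall.
  receipt: recall = 11/23 = 0.47826
  contract: recall = 14/32 = 0.43750
  resume: recall = 17/28 = 0.60714
  letter: recall = 28/45 = 0.62222
Mean = (0.47826 + 0.43750 + 0.60714 + 0.62222) / 4 = 0.5363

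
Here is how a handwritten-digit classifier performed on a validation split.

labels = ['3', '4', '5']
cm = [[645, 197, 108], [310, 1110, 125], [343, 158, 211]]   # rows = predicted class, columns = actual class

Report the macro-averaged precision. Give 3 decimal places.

Per-class precision (TP/(TP+FP)):
  3: TP=645, FP=197+108=305 → 645/950 = 0.6789
  4: TP=1110, FP=310+125=435 → 1110/1545 = 0.7184
  5: TP=211, FP=343+158=501 → 211/712 = 0.2963
Macro-precision = mean = (0.6789 + 0.7184 + 0.2963) / 3 = 0.565

0.565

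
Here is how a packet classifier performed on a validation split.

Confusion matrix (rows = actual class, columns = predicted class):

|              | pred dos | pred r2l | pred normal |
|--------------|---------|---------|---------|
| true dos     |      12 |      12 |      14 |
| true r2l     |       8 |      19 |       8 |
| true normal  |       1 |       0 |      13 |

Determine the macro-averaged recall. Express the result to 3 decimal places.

0.596

Per-class recall (TP/(TP+FN)):
  dos: TP=12, FN=12+14=26 → 12/38 = 0.3158
  r2l: TP=19, FN=8+8=16 → 19/35 = 0.5429
  normal: TP=13, FN=1+0=1 → 13/14 = 0.9286
Macro-recall = mean = (0.3158 + 0.5429 + 0.9286) / 3 = 0.596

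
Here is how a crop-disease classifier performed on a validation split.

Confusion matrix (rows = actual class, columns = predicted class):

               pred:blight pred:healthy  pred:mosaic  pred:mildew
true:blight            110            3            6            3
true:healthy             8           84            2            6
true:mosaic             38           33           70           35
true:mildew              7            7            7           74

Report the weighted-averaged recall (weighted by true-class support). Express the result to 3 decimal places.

Per-class recall (TP/(TP+FN)):
  blight: TP=110, FN=3+6+3=12 → 110/122 = 0.9016
  healthy: TP=84, FN=8+2+6=16 → 84/100 = 0.8400
  mosaic: TP=70, FN=38+33+35=106 → 70/176 = 0.3977
  mildew: TP=74, FN=7+7+7=21 → 74/95 = 0.7789
Weighted-recall = Σ (supportᵢ/N)·recallᵢ with N=493: (122/493)·0.9016 + (100/493)·0.8400 + (176/493)·0.3977 + (95/493)·0.7789 = 0.686

0.686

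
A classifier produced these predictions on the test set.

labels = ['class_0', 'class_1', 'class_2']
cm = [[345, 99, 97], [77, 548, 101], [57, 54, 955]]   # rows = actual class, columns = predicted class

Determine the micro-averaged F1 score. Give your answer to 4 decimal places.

Micro-averaging pools counts across classes: ΣTP=1848, ΣFP=485, ΣFN=485.
Micro-F1 score = 2·TP/(2·TP+FP+FN) on pooled counts = 0.7921 (equals overall accuracy in single-label multiclass).

0.7921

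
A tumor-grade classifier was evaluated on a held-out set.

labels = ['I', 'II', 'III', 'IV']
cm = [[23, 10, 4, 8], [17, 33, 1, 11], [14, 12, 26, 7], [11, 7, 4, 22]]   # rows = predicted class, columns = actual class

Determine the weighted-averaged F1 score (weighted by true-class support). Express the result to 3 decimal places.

Per-class F1 score (2·TP/(2·TP+FP+FN)):
  I: TP=23, FP=10+4+8=22, FN=17+14+11=42 → 46/110 = 0.4182
  II: TP=33, FP=17+1+11=29, FN=10+12+7=29 → 66/124 = 0.5323
  III: TP=26, FP=14+12+7=33, FN=4+1+4=9 → 52/94 = 0.5532
  IV: TP=22, FP=11+7+4=22, FN=8+11+7=26 → 44/92 = 0.4783
Weighted-F1 score = Σ (supportᵢ/N)·F1 scoreᵢ with N=210: (65/210)·0.4182 + (62/210)·0.5323 + (35/210)·0.5532 + (48/210)·0.4783 = 0.488

0.488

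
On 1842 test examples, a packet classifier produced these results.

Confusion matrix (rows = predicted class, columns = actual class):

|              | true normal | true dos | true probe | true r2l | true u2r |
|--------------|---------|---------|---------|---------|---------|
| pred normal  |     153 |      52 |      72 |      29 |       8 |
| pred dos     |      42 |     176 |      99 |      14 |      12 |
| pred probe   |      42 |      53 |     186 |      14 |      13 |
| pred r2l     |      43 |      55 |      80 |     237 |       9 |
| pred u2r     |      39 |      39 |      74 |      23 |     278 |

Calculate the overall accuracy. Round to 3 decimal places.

0.559

Accuracy = trace / total = (153+176+186+237+278=1030) / 1842 = 1030/1842 = 0.559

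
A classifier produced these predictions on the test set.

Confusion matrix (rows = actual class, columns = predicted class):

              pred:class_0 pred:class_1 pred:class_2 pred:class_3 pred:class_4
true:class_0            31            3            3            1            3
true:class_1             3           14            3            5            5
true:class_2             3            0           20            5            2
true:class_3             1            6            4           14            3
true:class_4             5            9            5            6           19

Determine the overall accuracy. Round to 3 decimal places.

Accuracy = trace / total = (31+14+20+14+19=98) / 173 = 98/173 = 0.566

0.566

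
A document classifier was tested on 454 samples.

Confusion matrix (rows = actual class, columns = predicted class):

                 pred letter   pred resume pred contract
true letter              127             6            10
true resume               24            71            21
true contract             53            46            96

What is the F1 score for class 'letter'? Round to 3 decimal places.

0.732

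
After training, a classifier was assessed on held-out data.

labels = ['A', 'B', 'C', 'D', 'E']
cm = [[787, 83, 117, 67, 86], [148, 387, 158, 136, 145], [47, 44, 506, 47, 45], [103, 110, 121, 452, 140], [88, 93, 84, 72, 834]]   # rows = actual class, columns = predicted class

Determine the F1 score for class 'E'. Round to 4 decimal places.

0.6890

F1 score = 2·TP/(2·TP+FP+FN).
E: TP=834, FP=86+145+45+140=416, FN=88+93+84+72=337 → 1668/2421 = 0.68897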